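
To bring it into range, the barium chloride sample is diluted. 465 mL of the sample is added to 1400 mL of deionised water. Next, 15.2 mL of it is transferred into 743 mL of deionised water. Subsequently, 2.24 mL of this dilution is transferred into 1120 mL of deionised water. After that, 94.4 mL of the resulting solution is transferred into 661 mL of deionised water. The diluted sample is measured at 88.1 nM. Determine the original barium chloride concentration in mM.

Overall dilution factor = 4.011 × 49.88 × 501 × 8.002 = 8.02 × 10⁵.
Original = 88.1 nM × 8.02 × 10⁵ = 7.07 × 10⁷ nM = 70.7 mM.

70.7 mM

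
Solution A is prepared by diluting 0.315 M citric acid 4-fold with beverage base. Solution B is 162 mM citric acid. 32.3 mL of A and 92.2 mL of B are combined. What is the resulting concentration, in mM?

140 mM

C_A = 0.315 M / 4 = 0.0788 M.
C_B = 162 mM = 0.162 M.
C_mix = (C_A·V_A + C_B·V_B)/(V_A + V_B) = (0.0788×32.3 + 0.162×92.2) / 124.5 = 0.140 M = 140 mM.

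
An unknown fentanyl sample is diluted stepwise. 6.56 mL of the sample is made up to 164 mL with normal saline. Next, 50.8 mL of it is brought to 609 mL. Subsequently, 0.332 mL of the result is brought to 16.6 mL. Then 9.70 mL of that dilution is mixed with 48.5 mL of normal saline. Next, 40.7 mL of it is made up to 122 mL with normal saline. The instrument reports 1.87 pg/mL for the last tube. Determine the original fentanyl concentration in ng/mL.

504 ng/mL

Overall dilution factor = 25 × 11.99 × 50 × 6 × 2.998 = 2.70 × 10⁵.
Original = 1.87 pg/mL × 2.70 × 10⁵ = 5.04 × 10⁵ pg/mL = 504 ng/mL.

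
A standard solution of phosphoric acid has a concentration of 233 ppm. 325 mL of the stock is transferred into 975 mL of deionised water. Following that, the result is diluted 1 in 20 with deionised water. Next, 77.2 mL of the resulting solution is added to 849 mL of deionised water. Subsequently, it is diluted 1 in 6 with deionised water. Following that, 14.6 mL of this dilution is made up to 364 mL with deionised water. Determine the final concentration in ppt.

Overall dilution factor = 4 × 20 × 12.00 × 6 × 24.93 = 1.44 × 10⁵.
233 ppm / 1.44 × 10⁵ = 1.62 × 10⁻³ ppm = 1620 ppt.

1620 ppt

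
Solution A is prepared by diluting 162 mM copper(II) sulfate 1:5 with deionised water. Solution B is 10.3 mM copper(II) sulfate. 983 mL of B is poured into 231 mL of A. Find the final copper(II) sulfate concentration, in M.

0.0145 M

C_A = 162 mM / 5 = 32.4 mM.
C_mix = (C_A·V_A + C_B·V_B)/(V_A + V_B) = (32.4×231 + 10.3×983) / 1214 = 14.5 mM = 0.0145 M.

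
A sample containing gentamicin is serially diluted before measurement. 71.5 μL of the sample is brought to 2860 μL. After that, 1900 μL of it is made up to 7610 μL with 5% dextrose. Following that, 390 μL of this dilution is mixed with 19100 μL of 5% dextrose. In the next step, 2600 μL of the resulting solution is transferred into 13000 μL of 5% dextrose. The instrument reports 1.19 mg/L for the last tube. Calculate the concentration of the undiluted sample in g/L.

57.2 g/L

Overall dilution factor = 40 × 4.005 × 49.97 × 6 = 4.80 × 10⁴.
Original = 1.19 mg/L × 4.80 × 10⁴ = 5.72 × 10⁴ mg/L = 57.2 g/L.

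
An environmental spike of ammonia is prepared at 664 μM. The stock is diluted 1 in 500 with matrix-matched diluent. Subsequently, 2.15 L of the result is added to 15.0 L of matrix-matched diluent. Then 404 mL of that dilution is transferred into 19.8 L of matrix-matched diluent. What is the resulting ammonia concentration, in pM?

Overall dilution factor = 500 × 7.977 × 50.01 = 1.99 × 10⁵.
664 μM / 1.99 × 10⁵ = 3.33 × 10⁻³ μM = 3330 pM.

3330 pM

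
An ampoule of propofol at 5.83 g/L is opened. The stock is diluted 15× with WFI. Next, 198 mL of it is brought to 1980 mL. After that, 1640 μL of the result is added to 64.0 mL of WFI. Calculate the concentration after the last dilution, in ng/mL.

Overall dilution factor = 15 × 10 × 40.02 = 6004.
5.83 g/L / 6004 = 9.71 × 10⁻⁴ g/L = 971 ng/mL.

971 ng/mL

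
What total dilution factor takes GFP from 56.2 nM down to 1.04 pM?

5.40 × 10⁴

Factor = C₀/C_target = 56.2 nM / 1.04 pM = 5.40 × 10⁴.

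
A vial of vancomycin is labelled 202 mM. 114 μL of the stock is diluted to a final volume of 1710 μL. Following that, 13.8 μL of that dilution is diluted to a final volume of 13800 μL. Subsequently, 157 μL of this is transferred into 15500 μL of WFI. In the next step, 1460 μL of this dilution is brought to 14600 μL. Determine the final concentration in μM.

Overall dilution factor = 15 × 1000 × 99.73 × 10 = 1.50 × 10⁷.
202 mM / 1.50 × 10⁷ = 1.35 × 10⁻⁵ mM = 0.0135 μM.

0.0135 μM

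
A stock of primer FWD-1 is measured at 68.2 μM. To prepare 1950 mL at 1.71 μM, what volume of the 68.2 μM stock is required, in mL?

V₁ = C₂V₂/C₁ = 1.71 × 1950 / 68.2 = 48.9 mL.

48.9 mL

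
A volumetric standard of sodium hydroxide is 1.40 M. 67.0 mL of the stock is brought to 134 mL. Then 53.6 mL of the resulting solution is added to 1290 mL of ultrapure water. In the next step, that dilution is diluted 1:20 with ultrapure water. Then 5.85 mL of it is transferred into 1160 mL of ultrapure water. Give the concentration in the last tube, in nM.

7010 nM

Overall dilution factor = 2 × 25.07 × 20 × 199.3 = 2.00 × 10⁵.
1.40 M / 2.00 × 10⁵ = 7.01 × 10⁻⁶ M = 7010 nM.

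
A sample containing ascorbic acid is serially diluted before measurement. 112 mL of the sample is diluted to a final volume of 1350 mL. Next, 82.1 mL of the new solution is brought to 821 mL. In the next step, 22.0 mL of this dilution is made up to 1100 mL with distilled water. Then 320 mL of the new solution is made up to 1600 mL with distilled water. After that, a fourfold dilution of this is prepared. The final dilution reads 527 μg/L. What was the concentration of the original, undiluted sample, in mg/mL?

Overall dilution factor = 12.05 × 10 × 50 × 5 × 4 = 1.21 × 10⁵.
Original = 527 μg/L × 1.21 × 10⁵ = 6.35 × 10⁷ μg/L = 63.5 mg/mL.

63.5 mg/mL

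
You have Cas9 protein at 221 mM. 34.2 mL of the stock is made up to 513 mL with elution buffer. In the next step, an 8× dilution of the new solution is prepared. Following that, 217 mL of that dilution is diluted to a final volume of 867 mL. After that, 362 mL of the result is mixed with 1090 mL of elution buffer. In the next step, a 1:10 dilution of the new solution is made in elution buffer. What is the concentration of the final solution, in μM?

Overall dilution factor = 15 × 8 × 3.995 × 4.011 × 10 = 1.92 × 10⁴.
221 mM / 1.92 × 10⁴ = 0.0115 mM = 11.5 μM.

11.5 μM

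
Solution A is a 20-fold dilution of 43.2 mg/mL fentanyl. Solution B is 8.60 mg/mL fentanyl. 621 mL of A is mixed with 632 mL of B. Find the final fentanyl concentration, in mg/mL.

5.41 mg/mL

C_A = 43.2 mg/mL / 20 = 2.16 mg/mL.
C_mix = (C_A·V_A + C_B·V_B)/(V_A + V_B) = (2.16×621 + 8.60×632) / 1253 = 5.41 mg/mL.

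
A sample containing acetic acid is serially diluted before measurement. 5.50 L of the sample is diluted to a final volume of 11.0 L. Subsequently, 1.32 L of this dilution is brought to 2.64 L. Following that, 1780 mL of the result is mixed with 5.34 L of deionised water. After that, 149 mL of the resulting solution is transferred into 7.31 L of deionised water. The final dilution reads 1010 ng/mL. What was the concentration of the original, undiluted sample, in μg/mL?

809 μg/mL

Overall dilution factor = 2 × 2 × 4 × 50.06 = 801.
Original = 1010 ng/mL × 801 = 8.09 × 10⁵ ng/mL = 809 μg/mL.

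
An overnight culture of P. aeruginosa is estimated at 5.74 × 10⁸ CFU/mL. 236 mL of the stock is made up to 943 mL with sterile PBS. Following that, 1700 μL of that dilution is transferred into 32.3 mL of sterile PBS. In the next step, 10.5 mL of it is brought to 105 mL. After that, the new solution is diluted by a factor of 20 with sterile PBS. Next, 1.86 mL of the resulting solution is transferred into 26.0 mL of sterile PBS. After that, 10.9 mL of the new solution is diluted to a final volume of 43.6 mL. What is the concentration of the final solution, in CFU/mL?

Overall dilution factor = 3.996 × 20 × 10 × 20 × 14.98 × 4 = 9.58 × 10⁵.
5.74 × 10⁸ CFU/mL / 9.58 × 10⁵ = 599 CFU/mL.

599 CFU/mL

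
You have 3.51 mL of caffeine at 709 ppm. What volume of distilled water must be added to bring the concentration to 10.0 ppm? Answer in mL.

245 mL

V₂ = C₁V₁/C₂ = 709 × 3.51 / 10.0 = 249 mL.
Diluent to add = V₂ − V₁ = 249 − 3.51 = 245 mL.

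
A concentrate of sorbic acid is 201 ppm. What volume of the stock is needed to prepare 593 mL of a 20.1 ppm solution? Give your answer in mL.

V₁ = C₂V₂/C₁ = 20.1 × 593 / 201 = 59.3 mL.

59.3 mL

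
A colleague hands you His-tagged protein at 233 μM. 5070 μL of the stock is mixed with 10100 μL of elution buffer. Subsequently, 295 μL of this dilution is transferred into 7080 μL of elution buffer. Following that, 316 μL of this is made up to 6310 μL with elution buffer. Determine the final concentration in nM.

Overall dilution factor = 2.992 × 25 × 19.97 = 1494.
233 μM / 1494 = 0.156 μM = 156 nM.

156 nM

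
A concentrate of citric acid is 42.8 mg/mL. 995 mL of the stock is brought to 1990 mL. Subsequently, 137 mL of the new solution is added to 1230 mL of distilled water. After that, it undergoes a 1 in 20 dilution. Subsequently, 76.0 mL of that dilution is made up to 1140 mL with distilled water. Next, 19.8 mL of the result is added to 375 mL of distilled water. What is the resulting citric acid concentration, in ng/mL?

359 ng/mL

Overall dilution factor = 2 × 9.978 × 20 × 15 × 19.94 = 1.19 × 10⁵.
42.8 mg/mL / 1.19 × 10⁵ = 3.59 × 10⁻⁴ mg/mL = 359 ng/mL.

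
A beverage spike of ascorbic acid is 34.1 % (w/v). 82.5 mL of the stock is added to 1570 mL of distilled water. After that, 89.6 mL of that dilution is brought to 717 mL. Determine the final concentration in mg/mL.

2.13 mg/mL

Overall dilution factor = 20.03 × 8.002 = 160.
34.1 % (w/v) / 160 = 0.213 % (w/v) = 2.13 mg/mL.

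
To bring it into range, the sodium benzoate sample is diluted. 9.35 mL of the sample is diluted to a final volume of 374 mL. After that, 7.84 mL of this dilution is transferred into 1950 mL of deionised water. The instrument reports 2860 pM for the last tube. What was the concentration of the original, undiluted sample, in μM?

28.6 μM

Overall dilution factor = 40 × 249.7 = 9989.
Original = 2860 pM × 9989 = 2.86 × 10⁷ pM = 28.6 μM.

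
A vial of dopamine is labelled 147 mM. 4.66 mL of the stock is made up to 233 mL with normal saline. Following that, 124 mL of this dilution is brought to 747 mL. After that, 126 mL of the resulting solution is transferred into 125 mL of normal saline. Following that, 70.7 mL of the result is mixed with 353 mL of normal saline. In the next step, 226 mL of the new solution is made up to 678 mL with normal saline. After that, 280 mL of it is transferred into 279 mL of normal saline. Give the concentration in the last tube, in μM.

Overall dilution factor = 50 × 6.024 × 1.992 × 5.993 × 3 × 1.996 = 2.15 × 10⁴.
147 mM / 2.15 × 10⁴ = 6.83 × 10⁻³ mM = 6.83 μM.

6.83 μM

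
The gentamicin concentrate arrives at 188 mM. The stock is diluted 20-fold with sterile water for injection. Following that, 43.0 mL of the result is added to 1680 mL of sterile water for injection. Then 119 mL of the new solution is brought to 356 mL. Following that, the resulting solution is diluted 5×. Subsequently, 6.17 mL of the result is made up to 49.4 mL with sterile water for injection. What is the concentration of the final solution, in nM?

1960 nM

Overall dilution factor = 20 × 40.07 × 2.992 × 5 × 8.006 = 9.60 × 10⁴.
188 mM / 9.60 × 10⁴ = 1.96 × 10⁻³ mM = 1960 nM.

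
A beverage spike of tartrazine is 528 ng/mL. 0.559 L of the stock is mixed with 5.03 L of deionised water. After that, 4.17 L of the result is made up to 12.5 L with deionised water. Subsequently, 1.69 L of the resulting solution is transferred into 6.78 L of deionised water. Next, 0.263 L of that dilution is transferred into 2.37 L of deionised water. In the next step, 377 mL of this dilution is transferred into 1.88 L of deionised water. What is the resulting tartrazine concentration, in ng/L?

58.6 ng/L

Overall dilution factor = 9.998 × 2.998 × 5.012 × 10.01 × 5.987 = 9003.
528 ng/mL / 9003 = 0.0586 ng/mL = 58.6 ng/L.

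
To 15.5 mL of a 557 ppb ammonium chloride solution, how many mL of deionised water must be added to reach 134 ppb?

V₂ = C₁V₁/C₂ = 557 × 15.5 / 134 = 64.4 mL.
Diluent to add = V₂ − V₁ = 64.4 − 15.5 = 48.9 mL.

48.9 mL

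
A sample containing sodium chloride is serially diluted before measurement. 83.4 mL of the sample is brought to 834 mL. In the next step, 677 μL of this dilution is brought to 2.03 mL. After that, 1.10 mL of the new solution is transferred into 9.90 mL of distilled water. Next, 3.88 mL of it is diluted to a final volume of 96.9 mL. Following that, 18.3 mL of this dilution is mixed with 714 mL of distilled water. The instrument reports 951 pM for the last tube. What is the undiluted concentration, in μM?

285 μM

Overall dilution factor = 10 × 2.999 × 10 × 24.97 × 40.02 = 3.00 × 10⁵.
Original = 951 pM × 3.00 × 10⁵ = 2.85 × 10⁸ pM = 285 μM.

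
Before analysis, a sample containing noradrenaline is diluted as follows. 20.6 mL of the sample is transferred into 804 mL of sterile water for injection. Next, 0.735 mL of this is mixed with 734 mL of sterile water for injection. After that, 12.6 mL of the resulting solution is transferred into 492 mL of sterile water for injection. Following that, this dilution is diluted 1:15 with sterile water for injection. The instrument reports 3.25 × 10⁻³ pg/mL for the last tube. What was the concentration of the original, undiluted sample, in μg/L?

78.1 μg/L

Overall dilution factor = 40.03 × 999.6 × 40.05 × 15 = 2.40 × 10⁷.
Original = 3.25 × 10⁻³ pg/mL × 2.40 × 10⁷ = 7.81 × 10⁴ pg/mL = 78.1 μg/L.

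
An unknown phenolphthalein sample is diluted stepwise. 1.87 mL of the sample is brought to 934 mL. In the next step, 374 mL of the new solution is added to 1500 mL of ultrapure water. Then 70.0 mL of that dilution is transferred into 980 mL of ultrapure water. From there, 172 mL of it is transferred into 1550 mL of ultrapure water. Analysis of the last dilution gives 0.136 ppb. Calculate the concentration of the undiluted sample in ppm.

Overall dilution factor = 499.5 × 5.011 × 15 × 10.01 = 3.76 × 10⁵.
Original = 0.136 ppb × 3.76 × 10⁵ = 5.11 × 10⁴ ppb = 51.1 ppm.

51.1 ppm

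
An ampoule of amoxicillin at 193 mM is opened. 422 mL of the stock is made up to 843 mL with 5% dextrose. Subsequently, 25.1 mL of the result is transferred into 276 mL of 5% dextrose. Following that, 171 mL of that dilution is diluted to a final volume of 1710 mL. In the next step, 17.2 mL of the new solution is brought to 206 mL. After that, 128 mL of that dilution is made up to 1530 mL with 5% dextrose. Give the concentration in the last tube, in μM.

5.63 μM

Overall dilution factor = 1.998 × 12.00 × 10 × 11.98 × 11.95 = 3.43 × 10⁴.
193 mM / 3.43 × 10⁴ = 5.63 × 10⁻³ mM = 5.63 μM.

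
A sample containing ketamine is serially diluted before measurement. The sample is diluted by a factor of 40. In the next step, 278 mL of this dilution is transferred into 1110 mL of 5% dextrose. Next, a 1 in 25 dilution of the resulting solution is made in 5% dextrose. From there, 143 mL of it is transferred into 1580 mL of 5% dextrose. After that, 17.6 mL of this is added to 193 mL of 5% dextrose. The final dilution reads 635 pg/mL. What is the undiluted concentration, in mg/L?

457 mg/L

Overall dilution factor = 40 × 4.993 × 25 × 12.05 × 11.97 = 7.20 × 10⁵.
Original = 635 pg/mL × 7.20 × 10⁵ = 4.57 × 10⁸ pg/mL = 457 mg/L.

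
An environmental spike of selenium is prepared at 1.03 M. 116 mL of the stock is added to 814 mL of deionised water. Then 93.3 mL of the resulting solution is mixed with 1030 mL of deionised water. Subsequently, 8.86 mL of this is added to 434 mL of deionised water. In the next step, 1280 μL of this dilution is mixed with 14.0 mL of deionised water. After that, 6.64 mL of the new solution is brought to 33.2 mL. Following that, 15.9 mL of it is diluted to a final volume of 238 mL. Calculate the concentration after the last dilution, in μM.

Overall dilution factor = 8.017 × 12.04 × 49.98 × 11.94 × 5 × 14.97 = 4.31 × 10⁶.
1.03 M / 4.31 × 10⁶ = 2.39 × 10⁻⁷ M = 0.239 μM.

0.239 μM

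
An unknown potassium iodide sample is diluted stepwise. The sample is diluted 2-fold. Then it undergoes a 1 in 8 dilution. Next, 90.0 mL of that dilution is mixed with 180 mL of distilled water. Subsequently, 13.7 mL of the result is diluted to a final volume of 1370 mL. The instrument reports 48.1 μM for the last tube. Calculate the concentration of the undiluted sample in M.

Overall dilution factor = 2 × 8 × 3 × 100 = 4800.
Original = 48.1 μM × 4800 = 2.31 × 10⁵ μM = 0.231 M.

0.231 M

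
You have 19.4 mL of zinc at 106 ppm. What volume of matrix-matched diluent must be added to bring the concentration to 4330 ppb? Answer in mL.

4330 ppb = 4.33 ppm.
V₂ = C₁V₁/C₂ = 106 × 19.4 / 4.33 = 475 mL.
Diluent to add = V₂ − V₁ = 475 − 19.4 = 456 mL.

456 mL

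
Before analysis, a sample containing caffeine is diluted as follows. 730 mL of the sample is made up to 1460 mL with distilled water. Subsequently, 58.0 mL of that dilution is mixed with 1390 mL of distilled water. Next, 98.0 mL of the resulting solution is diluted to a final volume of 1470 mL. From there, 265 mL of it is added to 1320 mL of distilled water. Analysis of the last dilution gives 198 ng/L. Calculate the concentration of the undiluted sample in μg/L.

Overall dilution factor = 2 × 24.97 × 15 × 5.981 = 4480.
Original = 198 ng/L × 4480 = 8.87 × 10⁵ ng/L = 887 μg/L.

887 μg/L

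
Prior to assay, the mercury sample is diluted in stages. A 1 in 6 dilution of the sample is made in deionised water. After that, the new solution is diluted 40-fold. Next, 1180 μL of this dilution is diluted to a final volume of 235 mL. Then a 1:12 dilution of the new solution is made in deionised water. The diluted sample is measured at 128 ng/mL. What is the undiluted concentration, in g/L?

Overall dilution factor = 6 × 40 × 199.2 × 12 = 5.74 × 10⁵.
Original = 128 ng/mL × 5.74 × 10⁵ = 7.34 × 10⁷ ng/mL = 73.4 g/L.

73.4 g/L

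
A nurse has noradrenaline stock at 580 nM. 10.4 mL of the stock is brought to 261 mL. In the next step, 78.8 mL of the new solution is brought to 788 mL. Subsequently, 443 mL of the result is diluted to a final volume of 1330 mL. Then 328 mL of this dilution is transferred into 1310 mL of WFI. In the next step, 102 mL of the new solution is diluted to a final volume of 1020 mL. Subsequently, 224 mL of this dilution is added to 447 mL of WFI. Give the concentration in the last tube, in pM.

5.15 pM

Overall dilution factor = 25.10 × 10 × 3.002 × 4.994 × 10 × 2.996 = 1.13 × 10⁵.
580 nM / 1.13 × 10⁵ = 5.15 × 10⁻³ nM = 5.15 pM.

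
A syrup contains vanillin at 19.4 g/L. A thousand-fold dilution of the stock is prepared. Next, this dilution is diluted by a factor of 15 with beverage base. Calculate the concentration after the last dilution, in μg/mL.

Overall dilution factor = 1000 × 15 = 1.50 × 10⁴.
19.4 g/L / 1.50 × 10⁴ = 1.29 × 10⁻³ g/L = 1.29 μg/mL.

1.29 μg/mL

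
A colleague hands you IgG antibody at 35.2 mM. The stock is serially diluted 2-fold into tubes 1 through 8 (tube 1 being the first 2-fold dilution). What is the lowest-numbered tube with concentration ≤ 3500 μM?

Tube n has concentration 35.2 mM / 2ⁿ.
Need 2ⁿ ≥ 35.2 mM / 3500 μM = 10.1, so n ≥ 3.33.
First such tube: n = 4.

tube 4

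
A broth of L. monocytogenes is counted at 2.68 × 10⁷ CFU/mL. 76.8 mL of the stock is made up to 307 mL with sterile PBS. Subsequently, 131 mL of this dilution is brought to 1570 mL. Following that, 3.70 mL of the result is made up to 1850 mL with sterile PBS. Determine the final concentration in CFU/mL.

Overall dilution factor = 3.997 × 11.98 × 500 = 2.40 × 10⁴.
2.68 × 10⁷ CFU/mL / 2.40 × 10⁴ = 1120 CFU/mL.

1120 CFU/mL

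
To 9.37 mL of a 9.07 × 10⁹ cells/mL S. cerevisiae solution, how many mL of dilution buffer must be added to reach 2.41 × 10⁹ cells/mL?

25.9 mL

V₂ = C₁V₁/C₂ = 9.07 × 10⁹ × 9.37 / 2.41 × 10⁹ = 35.3 mL.
Diluent to add = V₂ − V₁ = 35.3 − 9.37 = 25.9 mL.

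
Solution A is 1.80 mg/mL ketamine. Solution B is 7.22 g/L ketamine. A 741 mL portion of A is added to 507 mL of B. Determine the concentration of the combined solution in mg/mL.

4.00 mg/mL

C_B = 7.22 g/L = 7.22 mg/mL.
C_mix = (C_A·V_A + C_B·V_B)/(V_A + V_B) = (1.80×741 + 7.22×507) / 1248 = 4.00 mg/mL.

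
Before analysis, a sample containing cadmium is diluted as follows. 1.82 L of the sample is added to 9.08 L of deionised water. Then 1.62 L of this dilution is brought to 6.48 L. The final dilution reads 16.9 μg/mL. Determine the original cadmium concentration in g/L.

0.405 g/L

Overall dilution factor = 5.989 × 4 = 24.0.
Original = 16.9 μg/mL × 24.0 = 405 μg/mL = 0.405 g/L.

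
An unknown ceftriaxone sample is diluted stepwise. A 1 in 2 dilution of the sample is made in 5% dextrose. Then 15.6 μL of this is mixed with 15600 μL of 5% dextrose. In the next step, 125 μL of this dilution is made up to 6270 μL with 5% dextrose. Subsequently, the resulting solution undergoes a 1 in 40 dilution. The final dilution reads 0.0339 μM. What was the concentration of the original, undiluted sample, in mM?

Overall dilution factor = 2 × 1001 × 50.16 × 40 = 4.02 × 10⁶.
Original = 0.0339 μM × 4.02 × 10⁶ = 1.36 × 10⁵ μM = 136 mM.

136 mM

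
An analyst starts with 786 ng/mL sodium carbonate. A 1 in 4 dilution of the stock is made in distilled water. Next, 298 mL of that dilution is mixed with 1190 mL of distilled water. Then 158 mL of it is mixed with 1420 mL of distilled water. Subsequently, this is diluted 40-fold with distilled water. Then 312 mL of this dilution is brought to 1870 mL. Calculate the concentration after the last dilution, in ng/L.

Overall dilution factor = 4 × 4.993 × 9.987 × 40 × 5.994 = 4.78 × 10⁴.
786 ng/mL / 4.78 × 10⁴ = 0.0164 ng/mL = 16.4 ng/L.

16.4 ng/L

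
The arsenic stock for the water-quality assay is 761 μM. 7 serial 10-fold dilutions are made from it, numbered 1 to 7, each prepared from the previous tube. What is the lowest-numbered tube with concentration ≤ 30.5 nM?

tube 5

Tube n has concentration 761 μM / 10ⁿ.
Need 10ⁿ ≥ 761 μM / 30.5 nM = 2.50 × 10⁴, so n ≥ 4.40.
First such tube: n = 5.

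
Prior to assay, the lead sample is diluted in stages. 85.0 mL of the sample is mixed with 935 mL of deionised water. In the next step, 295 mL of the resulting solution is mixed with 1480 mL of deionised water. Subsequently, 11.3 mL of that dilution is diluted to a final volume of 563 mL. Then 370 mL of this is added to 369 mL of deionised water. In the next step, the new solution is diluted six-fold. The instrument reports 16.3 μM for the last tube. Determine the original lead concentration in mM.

703 mM

Overall dilution factor = 12 × 6.017 × 49.82 × 1.997 × 6 = 4.31 × 10⁴.
Original = 16.3 μM × 4.31 × 10⁴ = 7.03 × 10⁵ μM = 703 mM.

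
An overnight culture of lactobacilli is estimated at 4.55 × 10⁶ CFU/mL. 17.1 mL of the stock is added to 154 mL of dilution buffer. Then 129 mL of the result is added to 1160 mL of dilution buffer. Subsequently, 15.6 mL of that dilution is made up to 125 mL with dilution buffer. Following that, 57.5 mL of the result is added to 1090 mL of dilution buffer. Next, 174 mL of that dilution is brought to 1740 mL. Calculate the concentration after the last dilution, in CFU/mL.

28.5 CFU/mL

Overall dilution factor = 10.01 × 9.992 × 8.013 × 19.96 × 10 = 1.60 × 10⁵.
4.55 × 10⁶ CFU/mL / 1.60 × 10⁵ = 28.5 CFU/mL.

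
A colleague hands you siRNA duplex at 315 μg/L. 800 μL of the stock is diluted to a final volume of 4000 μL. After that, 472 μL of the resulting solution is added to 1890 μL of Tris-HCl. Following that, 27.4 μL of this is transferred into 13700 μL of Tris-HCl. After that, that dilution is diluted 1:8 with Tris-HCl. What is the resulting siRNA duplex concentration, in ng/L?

Overall dilution factor = 5 × 5.004 × 501 × 8 = 1.00 × 10⁵.
315 μg/L / 1.00 × 10⁵ = 3.14 × 10⁻³ μg/L = 3.14 ng/L.

3.14 ng/L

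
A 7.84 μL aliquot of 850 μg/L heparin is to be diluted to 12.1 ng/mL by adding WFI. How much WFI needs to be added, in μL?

543 μL

12.1 ng/mL = 12.1 μg/L.
V₂ = C₁V₁/C₂ = 850 × 7.84 / 12.1 = 551 μL.
Diluent to add = V₂ − V₁ = 551 − 7.84 = 543 μL.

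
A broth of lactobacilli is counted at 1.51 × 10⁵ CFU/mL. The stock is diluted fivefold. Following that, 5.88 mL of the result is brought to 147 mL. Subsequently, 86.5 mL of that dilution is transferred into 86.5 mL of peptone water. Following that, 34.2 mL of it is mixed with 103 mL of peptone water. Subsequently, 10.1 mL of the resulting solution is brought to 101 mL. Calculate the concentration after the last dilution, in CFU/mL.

Overall dilution factor = 5 × 25 × 2 × 4.012 × 10 = 1.00 × 10⁴.
1.51 × 10⁵ CFU/mL / 1.00 × 10⁴ = 15.1 CFU/mL.

15.1 CFU/mL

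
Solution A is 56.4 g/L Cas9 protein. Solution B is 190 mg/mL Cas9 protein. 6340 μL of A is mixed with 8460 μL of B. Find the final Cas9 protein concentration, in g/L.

133 g/L

C_B = 190 mg/mL = 190 g/L.
C_mix = (C_A·V_A + C_B·V_B)/(V_A + V_B) = (56.4×6340 + 190×8460) / 14800 = 133 g/L.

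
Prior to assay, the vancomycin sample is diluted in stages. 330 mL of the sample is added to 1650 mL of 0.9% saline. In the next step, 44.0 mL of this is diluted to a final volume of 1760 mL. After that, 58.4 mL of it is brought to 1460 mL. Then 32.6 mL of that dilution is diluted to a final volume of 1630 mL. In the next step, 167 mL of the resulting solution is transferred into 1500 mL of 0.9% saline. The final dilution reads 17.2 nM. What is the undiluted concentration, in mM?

51.5 mM

Overall dilution factor = 6 × 40 × 25 × 50 × 9.982 = 2.99 × 10⁶.
Original = 17.2 nM × 2.99 × 10⁶ = 5.15 × 10⁷ nM = 51.5 mM.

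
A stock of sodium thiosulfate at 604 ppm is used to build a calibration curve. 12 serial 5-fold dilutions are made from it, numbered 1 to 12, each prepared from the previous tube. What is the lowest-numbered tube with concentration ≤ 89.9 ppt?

Tube n has concentration 604 ppm / 5ⁿ.
Need 5ⁿ ≥ 604 ppm / 89.9 ppt = 6.72 × 10⁶, so n ≥ 9.77.
First such tube: n = 10.

tube 10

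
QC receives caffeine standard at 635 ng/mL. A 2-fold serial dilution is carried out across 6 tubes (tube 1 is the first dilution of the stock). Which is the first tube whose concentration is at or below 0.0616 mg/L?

tube 4

Tube n has concentration 635 ng/mL / 2ⁿ.
Need 2ⁿ ≥ 635 ng/mL / 0.0616 mg/L = 10.3, so n ≥ 3.37.
First such tube: n = 4.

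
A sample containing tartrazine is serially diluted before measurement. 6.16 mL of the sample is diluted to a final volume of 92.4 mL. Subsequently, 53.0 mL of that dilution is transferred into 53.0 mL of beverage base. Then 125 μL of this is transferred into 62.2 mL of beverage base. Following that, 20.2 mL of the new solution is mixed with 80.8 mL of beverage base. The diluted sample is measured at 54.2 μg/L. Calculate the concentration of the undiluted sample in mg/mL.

4.05 mg/mL

Overall dilution factor = 15 × 2 × 498.6 × 5 = 7.48 × 10⁴.
Original = 54.2 μg/L × 7.48 × 10⁴ = 4.05 × 10⁶ μg/L = 4.05 mg/mL.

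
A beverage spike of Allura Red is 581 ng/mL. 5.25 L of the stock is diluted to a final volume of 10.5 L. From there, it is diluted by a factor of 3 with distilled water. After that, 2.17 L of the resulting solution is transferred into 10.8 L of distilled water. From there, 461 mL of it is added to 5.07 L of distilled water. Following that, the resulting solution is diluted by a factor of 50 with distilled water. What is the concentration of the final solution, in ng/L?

27.0 ng/L

Overall dilution factor = 2 × 3 × 5.977 × 12.00 × 50 = 2.15 × 10⁴.
581 ng/mL / 2.15 × 10⁴ = 0.0270 ng/mL = 27.0 ng/L.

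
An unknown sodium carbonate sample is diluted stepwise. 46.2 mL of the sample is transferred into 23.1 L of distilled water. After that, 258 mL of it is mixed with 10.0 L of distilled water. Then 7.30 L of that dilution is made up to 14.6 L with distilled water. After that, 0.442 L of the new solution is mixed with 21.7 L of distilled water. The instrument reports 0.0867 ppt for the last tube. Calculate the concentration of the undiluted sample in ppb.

173 ppb

Overall dilution factor = 501 × 39.76 × 2 × 50.10 = 2.00 × 10⁶.
Original = 0.0867 ppt × 2.00 × 10⁶ = 1.73 × 10⁵ ppt = 173 ppb.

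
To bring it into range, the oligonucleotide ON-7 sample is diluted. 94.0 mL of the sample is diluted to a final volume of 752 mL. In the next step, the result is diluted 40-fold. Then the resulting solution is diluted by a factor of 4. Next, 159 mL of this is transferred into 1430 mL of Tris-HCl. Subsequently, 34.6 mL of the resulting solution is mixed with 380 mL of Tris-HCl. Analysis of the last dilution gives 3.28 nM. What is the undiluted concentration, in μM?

503 μM

Overall dilution factor = 8 × 40 × 4 × 9.994 × 11.98 = 1.53 × 10⁵.
Original = 3.28 nM × 1.53 × 10⁵ = 5.03 × 10⁵ nM = 503 μM.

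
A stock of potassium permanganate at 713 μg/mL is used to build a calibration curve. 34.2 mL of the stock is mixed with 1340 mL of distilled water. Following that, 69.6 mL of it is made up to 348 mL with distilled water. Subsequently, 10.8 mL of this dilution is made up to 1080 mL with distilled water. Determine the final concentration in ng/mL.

Overall dilution factor = 40.18 × 5 × 100 = 2.01 × 10⁴.
713 μg/mL / 2.01 × 10⁴ = 0.0355 μg/mL = 35.5 ng/mL.

35.5 ng/mL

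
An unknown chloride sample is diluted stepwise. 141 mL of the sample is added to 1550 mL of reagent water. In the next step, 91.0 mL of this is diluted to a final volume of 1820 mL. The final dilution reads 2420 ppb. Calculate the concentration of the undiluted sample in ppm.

580 ppm

Overall dilution factor = 11.99 × 20 = 240.
Original = 2420 ppb × 240 = 5.80 × 10⁵ ppb = 580 ppm.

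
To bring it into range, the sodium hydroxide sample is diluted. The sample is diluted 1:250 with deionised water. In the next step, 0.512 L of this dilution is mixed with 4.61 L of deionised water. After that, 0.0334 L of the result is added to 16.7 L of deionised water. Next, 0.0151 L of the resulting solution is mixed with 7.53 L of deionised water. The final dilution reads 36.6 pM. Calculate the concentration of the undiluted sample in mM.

Overall dilution factor = 250 × 10.00 × 501 × 499.7 = 6.26 × 10⁸.
Original = 36.6 pM × 6.26 × 10⁸ = 2.29 × 10¹⁰ pM = 22.9 mM.

22.9 mM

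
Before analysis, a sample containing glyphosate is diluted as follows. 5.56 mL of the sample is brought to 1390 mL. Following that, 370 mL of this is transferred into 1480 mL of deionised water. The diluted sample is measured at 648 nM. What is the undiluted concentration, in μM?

Overall dilution factor = 250 × 5 = 1250.
Original = 648 nM × 1250 = 8.10 × 10⁵ nM = 810 μM.

810 μM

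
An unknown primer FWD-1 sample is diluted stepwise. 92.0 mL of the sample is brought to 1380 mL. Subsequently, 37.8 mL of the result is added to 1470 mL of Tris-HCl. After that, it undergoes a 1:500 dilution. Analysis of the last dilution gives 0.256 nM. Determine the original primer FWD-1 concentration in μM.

Overall dilution factor = 15 × 39.89 × 500 = 2.99 × 10⁵.
Original = 0.256 nM × 2.99 × 10⁵ = 7.66 × 10⁴ nM = 76.6 μM.

76.6 μM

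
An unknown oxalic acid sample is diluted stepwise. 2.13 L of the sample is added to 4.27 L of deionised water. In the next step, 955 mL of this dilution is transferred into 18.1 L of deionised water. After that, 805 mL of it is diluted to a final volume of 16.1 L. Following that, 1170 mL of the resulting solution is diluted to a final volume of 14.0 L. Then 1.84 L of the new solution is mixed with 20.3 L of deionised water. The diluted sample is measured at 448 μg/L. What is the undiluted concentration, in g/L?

Overall dilution factor = 3.005 × 19.95 × 20 × 11.97 × 12.03 = 1.73 × 10⁵.
Original = 448 μg/L × 1.73 × 10⁵ = 7.73 × 10⁷ μg/L = 77.3 g/L.

77.3 g/L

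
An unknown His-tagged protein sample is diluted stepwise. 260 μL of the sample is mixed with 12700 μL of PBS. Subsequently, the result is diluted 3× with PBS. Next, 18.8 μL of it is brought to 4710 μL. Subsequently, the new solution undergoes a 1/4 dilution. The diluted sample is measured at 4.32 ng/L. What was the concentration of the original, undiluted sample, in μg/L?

Overall dilution factor = 49.85 × 3 × 250.5 × 4 = 1.50 × 10⁵.
Original = 4.32 ng/L × 1.50 × 10⁵ = 6.47 × 10⁵ ng/L = 647 μg/L.

647 μg/L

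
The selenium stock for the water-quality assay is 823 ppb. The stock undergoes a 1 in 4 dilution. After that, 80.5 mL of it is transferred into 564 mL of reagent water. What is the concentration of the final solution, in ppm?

Overall dilution factor = 4 × 8.006 = 32.0.
823 ppb / 32.0 = 25.7 ppb = 0.0257 ppm.

0.0257 ppm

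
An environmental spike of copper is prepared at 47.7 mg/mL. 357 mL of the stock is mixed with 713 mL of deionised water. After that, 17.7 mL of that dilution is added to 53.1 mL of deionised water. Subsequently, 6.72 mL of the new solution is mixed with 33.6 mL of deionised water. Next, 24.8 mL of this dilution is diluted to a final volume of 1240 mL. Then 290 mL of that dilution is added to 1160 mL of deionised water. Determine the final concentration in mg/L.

Overall dilution factor = 2.997 × 4 × 6 × 50 × 5 = 1.80 × 10⁴.
47.7 mg/mL / 1.80 × 10⁴ = 2.65 × 10⁻³ mg/mL = 2.65 mg/L.

2.65 mg/L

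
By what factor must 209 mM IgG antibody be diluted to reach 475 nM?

Factor = C₀/C_target = 209 mM / 475 nM = 4.40 × 10⁵.

4.40 × 10⁵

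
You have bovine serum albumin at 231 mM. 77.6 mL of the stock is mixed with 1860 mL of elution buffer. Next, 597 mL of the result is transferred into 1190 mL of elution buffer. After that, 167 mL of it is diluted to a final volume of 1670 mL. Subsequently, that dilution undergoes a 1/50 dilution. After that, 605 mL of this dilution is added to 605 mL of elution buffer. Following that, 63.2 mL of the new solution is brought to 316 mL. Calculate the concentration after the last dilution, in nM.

618 nM

Overall dilution factor = 24.97 × 2.993 × 10 × 50 × 2 × 5 = 3.74 × 10⁵.
231 mM / 3.74 × 10⁵ = 6.18 × 10⁻⁴ mM = 618 nM.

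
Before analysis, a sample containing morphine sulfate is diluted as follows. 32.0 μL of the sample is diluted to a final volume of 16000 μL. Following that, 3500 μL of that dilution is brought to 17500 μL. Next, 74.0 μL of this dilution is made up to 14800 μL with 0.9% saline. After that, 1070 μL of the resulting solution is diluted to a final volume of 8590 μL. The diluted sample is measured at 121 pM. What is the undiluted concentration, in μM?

Overall dilution factor = 500 × 5 × 200 × 8.028 = 4.01 × 10⁶.
Original = 121 pM × 4.01 × 10⁶ = 4.86 × 10⁸ pM = 486 μM.

486 μM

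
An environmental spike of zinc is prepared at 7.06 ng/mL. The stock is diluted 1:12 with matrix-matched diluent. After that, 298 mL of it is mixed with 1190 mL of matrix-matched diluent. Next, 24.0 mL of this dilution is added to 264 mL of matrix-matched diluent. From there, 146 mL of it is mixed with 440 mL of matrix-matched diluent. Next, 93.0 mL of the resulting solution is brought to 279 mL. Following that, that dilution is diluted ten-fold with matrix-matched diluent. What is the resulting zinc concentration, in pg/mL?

0.0815 pg/mL

Overall dilution factor = 12 × 4.993 × 12 × 4.014 × 3 × 10 = 8.66 × 10⁴.
7.06 ng/mL / 8.66 × 10⁴ = 8.15 × 10⁻⁵ ng/mL = 0.0815 pg/mL.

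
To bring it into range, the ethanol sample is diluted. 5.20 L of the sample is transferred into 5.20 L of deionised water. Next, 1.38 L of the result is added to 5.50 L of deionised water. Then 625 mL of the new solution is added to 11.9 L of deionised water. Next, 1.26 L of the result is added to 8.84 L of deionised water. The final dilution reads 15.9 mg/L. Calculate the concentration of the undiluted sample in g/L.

Overall dilution factor = 2 × 4.986 × 20.04 × 8.016 = 1602.
Original = 15.9 mg/L × 1602 = 2.55 × 10⁴ mg/L = 25.5 g/L.

25.5 g/L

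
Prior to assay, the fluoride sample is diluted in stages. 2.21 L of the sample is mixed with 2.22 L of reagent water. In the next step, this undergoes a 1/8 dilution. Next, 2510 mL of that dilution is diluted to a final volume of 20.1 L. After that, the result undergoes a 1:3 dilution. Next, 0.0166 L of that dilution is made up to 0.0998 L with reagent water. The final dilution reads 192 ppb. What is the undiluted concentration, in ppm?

445 ppm

Overall dilution factor = 2.005 × 8 × 8.008 × 3 × 6.012 = 2316.
Original = 192 ppb × 2316 = 4.45 × 10⁵ ppb = 445 ppm.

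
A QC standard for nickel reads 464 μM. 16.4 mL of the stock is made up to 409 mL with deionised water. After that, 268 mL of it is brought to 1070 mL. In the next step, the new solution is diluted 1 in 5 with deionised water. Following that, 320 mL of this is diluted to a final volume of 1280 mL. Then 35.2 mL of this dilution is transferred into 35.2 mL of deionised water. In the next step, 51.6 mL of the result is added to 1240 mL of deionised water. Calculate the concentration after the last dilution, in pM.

Overall dilution factor = 24.94 × 3.993 × 5 × 4 × 2 × 25.03 = 9.97 × 10⁴.
464 μM / 9.97 × 10⁴ = 4.65 × 10⁻³ μM = 4650 pM.

4650 pM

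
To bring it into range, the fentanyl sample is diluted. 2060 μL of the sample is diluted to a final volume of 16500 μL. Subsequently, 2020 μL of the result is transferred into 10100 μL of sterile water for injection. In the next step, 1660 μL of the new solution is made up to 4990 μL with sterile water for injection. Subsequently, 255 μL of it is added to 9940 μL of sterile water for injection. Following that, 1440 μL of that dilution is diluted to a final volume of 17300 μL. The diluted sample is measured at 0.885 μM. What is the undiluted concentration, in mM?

Overall dilution factor = 8.010 × 6 × 3.006 × 39.98 × 12.01 = 6.94 × 10⁴.
Original = 0.885 μM × 6.94 × 10⁴ = 6.14 × 10⁴ μM = 61.4 mM.

61.4 mM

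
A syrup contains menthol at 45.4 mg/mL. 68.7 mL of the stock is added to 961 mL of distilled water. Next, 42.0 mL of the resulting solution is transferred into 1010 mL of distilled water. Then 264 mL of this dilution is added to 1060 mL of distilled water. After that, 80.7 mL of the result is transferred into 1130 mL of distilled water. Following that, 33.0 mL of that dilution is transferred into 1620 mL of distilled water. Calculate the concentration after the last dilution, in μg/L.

Overall dilution factor = 14.99 × 25.05 × 5.015 × 15.00 × 50.09 = 1.41 × 10⁶.
45.4 mg/mL / 1.41 × 10⁶ = 3.21 × 10⁻⁵ mg/mL = 32.1 μg/L.

32.1 μg/L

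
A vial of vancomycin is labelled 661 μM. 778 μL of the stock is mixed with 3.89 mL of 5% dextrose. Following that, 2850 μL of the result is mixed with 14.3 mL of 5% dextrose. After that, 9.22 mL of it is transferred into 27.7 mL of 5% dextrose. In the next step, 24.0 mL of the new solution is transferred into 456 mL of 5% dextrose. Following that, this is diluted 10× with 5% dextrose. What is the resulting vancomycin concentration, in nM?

Overall dilution factor = 6 × 6.018 × 4.004 × 20 × 10 = 2.89 × 10⁴.
661 μM / 2.89 × 10⁴ = 0.0229 μM = 22.9 nM.

22.9 nM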